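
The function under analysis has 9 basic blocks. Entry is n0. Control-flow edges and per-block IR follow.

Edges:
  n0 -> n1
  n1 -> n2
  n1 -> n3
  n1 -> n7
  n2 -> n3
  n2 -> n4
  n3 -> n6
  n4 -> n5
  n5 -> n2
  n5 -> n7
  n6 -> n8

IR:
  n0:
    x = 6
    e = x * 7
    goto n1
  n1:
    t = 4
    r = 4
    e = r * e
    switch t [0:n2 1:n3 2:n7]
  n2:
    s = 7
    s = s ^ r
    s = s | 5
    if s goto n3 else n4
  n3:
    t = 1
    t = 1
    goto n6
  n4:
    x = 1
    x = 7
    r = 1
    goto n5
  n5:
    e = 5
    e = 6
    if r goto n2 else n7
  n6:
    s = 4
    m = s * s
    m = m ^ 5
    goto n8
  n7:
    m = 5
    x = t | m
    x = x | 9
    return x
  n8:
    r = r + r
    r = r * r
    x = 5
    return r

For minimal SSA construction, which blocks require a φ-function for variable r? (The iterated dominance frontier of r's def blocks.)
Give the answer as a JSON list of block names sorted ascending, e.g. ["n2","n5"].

Answer: ["n2", "n3", "n7"]

Derivation:
idom tree: n1←n0 n2←n1 n3←n1 n4←n2 n5←n4 n6←n3 n7←n1 n8←n6
Join-block Dom:
  n2: preds {n1,n5}: {n0,n1} ∩ {n0,n1,n2,n4,n5} = {n0,n1}; idom=n1
  n3: preds {n1,n2}: {n0,n1} ∩ {n0,n1,n2} = {n0,n1}; idom=n1
  n7: preds {n1,n5}: {n0,n1} ∩ {n0,n1,n2,n4,n5} = {n0,n1}; idom=n1

DF derivation:
  join n2 pred n1: · stop@n1
  join n2 pred n5: n5→n4→n2 stop@n1
  join n3 pred n1: · stop@n1
  join n3 pred n2: n2 stop@n1
  join n7 pred n1: · stop@n1
  join n7 pred n5: n5→n4→n2 stop@n1
  n0: DF=∅
  n1: DF=∅
  n2: DF={n2,n3,n7}
  n3: DF=∅
  n4: DF={n2,n7}
  n5: DF={n2,n7}
  n6: DF=∅
  n7: DF=∅
  n8: DF=∅

φ for r: defs {n1,n4,n8}
  DF⁺ = {n2,n3,n7}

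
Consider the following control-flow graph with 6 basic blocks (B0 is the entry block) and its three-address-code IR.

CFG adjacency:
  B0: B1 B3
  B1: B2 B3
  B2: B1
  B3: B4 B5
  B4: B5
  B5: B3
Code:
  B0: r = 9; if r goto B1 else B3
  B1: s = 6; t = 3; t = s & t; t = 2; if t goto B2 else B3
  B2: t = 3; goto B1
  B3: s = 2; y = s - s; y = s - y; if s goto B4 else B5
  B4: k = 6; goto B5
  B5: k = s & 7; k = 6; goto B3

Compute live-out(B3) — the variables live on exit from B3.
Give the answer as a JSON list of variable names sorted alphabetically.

Block summaries:
  B0: def={r} ue=∅
  B1: def={s,t} ue=∅
  B2: def={t} ue=∅
  B3: def={s,y} ue=∅
  B4: def={k} ue=∅
  B5: def={k} ue={s}

Backward fixpoint:
  live B0: ∅→∅
  live B1: ∅→∅
  live B2: ∅→∅
  live B3: ∅→{s}
  live B4: {s}→{s}
  live B5: {s}→∅

live-out(B3) = ["s"]

Answer: ["s"]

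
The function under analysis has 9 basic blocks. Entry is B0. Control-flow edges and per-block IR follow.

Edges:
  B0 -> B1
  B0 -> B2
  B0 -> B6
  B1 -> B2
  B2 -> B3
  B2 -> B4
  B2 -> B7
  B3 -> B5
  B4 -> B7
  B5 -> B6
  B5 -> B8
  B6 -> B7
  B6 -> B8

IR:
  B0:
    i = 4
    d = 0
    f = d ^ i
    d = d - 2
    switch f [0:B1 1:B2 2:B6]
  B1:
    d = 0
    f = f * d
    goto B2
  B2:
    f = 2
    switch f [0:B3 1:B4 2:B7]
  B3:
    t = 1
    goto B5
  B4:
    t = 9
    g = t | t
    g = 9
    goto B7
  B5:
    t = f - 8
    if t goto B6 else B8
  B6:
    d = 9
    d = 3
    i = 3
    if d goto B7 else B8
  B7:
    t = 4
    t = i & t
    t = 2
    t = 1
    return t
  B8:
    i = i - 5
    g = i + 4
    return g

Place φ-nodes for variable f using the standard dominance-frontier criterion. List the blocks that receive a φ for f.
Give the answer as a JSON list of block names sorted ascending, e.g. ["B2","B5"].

Answer: ["B2", "B6", "B7", "B8"]

Working:
idom tree: B1←B0 B2←B0 B3←B2 B4←B2 B5←B3 B6←B0 B7←B0 B8←B0
Dom at joins:
  B2: preds {B0,B1}: {B0} ∩ {B0,B1} = {B0}; idom=B0
  B6: preds {B0,B5}: {B0} ∩ {B0,B2,B3,B5} = {B0}; idom=B0
  B7: preds {B2,B4,B6}: {B0,B2} ∩ {B0,B2,B4} ∩ {B0,B6} = {B0}; idom=B0
  B8: preds {B5,B6}: {B0,B2,B3,B5} ∩ {B0,B6} = {B0}; idom=B0

DF walk-up:
  join B2 pred B0: · stop@B0
  join B2 pred B1: B1 stop@B0
  join B6 pred B0: · stop@B0
  join B6 pred B5: B5→B3→B2 stop@B0
  join B7 pred B2: B2 stop@B0
  join B7 pred B4: B4→B2 stop@B0
  join B7 pred B6: B6 stop@B0
  join B8 pred B5: B5→B3→B2 stop@B0
  join B8 pred B6: B6 stop@B0
  B0 → ∅
  B1 → {B2}
  B2 → {B6,B7,B8}
  B3 → {B6,B8}
  B4 → {B7}
  B5 → {B6,B8}
  B6 → {B7,B8}
  B7 → ∅
  B8 → ∅

φ for f: defs {B0,B1,B2}
  DF⁺ = {B2,B6,B7,B8}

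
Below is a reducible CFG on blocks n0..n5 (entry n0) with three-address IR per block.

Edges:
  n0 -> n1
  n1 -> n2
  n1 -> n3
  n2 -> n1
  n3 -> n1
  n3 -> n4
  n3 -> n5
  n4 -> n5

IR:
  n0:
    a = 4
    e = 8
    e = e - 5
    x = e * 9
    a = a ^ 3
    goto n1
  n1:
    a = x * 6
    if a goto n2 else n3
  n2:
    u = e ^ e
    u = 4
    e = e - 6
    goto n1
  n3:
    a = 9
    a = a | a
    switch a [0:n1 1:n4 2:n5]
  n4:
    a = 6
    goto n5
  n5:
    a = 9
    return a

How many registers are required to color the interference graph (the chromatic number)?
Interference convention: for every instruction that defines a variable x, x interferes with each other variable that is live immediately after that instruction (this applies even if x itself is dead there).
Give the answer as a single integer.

Block summaries:
  n0: def={a,e,x} ue=∅
  n1: def={a} ue={x}
  n2: def={e,u} ue={e}
  n3: def={a} ue=∅
  n4: def={a} ue=∅
  n5: def={a} ue=∅

Backward fixpoint:
  n0 li=∅ lo={e,x}
  n1 li={e,x} lo={e,x}
  n2 li={e,x} lo={e,x}
  n3 li={e,x} lo={e,x}
  n4 li=∅ lo=∅
  n5 li=∅ lo=∅

Interfere edges:
  a — {e,x}
  e — {a,u,x}
  u — {e,x}
  x — {a,e,u}

Registers:
  lower bound: {a,e,x} mutually conflict ⇒ χ ≥ 3
  3-colouring: R0={e}  R1={x}  R2={a,u}
  χ = 3

Answer: 3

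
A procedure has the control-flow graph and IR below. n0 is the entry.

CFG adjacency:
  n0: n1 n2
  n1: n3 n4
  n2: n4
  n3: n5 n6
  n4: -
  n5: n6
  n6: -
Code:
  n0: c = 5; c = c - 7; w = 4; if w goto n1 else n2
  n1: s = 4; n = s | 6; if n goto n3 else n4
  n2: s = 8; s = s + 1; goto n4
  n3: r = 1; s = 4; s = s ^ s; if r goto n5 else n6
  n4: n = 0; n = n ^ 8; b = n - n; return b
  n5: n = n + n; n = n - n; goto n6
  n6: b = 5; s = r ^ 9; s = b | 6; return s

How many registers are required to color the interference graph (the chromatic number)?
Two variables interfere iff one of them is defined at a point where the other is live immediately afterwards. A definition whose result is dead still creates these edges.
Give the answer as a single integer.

Answer: 3

Derivation:
Block summaries:
  n0: {c,w} / ∅
  n1: {n,s} / ∅
  n2: {s} / ∅
  n3: {r,s} / ∅
  n4: {b,n} / ∅
  n5: {n} / {n}
  n6: {b,s} / {r}

Live sets:
  n0 li=∅ lo=∅
  n1 li=∅ lo={n}
  n2 li=∅ lo=∅
  n3 li={n} lo={n,r}
  n4 li=∅ lo=∅
  n5 li={n,r} lo={r}
  n6 li={r} lo=∅

Interfere edges:
  b — {r,s}
  c — ∅
  n — {r,s}
  r — {b,n,s}
  s — {b,n,r}
  w — ∅

Chromatic number:
  {b,r,s} pairwise interfere (3-clique) ⇒ χ ≥ 3
  3-colouring: c0={c,r,w}  c1={s}  c2={b,n}
  χ = 3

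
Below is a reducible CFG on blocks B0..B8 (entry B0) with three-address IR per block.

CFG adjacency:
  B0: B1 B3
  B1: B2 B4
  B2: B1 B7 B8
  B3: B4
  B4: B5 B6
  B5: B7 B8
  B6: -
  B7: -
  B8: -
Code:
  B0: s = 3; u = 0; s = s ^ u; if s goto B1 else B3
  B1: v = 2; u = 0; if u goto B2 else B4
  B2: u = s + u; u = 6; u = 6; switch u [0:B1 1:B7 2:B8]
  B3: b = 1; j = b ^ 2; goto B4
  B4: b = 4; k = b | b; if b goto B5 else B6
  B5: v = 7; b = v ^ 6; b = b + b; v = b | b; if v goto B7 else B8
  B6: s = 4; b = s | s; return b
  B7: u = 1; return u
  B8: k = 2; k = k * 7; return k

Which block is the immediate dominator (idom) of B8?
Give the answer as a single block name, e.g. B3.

Answer: B0

Working:
idom tree: B1←B0 B2←B1 B3←B0 B4←B0 B5←B4 B6←B4 B7←B0 B8←B0
Dom at joins:
  B1: preds {B0,B2}: {B0} ∩ {B0,B1,B2} = {B0}; idom=B0
  B4: preds {B1,B3}: {B0,B1} ∩ {B0,B3} = {B0}; idom=B0
  B7: preds {B2,B5}: {B0,B1,B2} ∩ {B0,B4,B5} = {B0}; idom=B0
  B8: preds {B2,B5}: {B0,B1,B2} ∩ {B0,B4,B5} = {B0}; idom=B0

idom(B8) = B0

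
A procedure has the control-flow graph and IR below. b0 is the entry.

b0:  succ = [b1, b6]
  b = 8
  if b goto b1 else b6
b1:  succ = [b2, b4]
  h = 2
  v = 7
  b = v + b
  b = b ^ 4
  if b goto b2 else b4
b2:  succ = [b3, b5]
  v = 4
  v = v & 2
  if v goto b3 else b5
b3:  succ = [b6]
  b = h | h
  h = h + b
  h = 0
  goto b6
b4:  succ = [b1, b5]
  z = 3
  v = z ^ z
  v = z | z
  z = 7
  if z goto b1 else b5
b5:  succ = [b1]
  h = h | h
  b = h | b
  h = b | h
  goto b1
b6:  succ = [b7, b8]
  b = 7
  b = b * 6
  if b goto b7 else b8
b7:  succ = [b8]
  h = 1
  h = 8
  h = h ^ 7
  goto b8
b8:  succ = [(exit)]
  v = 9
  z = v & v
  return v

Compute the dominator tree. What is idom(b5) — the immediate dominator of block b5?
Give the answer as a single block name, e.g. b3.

idom tree: b1←b0 b2←b1 b3←b2 b4←b1 b5←b1 b6←b0 b7←b6 b8←b6
Dom at joins:
  b1: preds {b0,b4,b5}: {b0} ∩ {b0,b1,b4} ∩ {b0,b1,b5} = {b0}; idom=b0
  b5: preds {b2,b4}: {b0,b1,b2} ∩ {b0,b1,b4} = {b0,b1}; idom=b1
  b6: preds {b0,b3}: {b0} ∩ {b0,b1,b2,b3} = {b0}; idom=b0
  b8: preds {b6,b7}: {b0,b6} ∩ {b0,b6,b7} = {b0,b6}; idom=b6

idom(b5) = b1

Answer: b1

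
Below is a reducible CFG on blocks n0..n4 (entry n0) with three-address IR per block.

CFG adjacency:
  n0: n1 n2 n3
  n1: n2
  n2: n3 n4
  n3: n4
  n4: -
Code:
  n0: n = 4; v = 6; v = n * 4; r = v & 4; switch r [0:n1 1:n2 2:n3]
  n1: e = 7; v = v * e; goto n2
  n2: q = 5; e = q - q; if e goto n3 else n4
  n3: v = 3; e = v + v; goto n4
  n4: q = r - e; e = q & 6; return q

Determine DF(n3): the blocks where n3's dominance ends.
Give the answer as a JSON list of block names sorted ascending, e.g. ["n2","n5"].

Answer: ["n4"]

Derivation:
idom tree: n1←n0 n2←n0 n3←n0 n4←n0
Dom∩ at merges:
  n2: preds {n0,n1}: {n0} ∩ {n0,n1} = {n0}; idom=n0
  n3: preds {n0,n2}: {n0} ∩ {n0,n2} = {n0}; idom=n0
  n4: preds {n2,n3}: {n0,n2} ∩ {n0,n3} = {n0}; idom=n0

DF walk-up:
  n2←n0: walk · to n0
  n2←n1: walk n1 to n0
  n3←n0: walk · to n0
  n3←n2: walk n2 to n0
  n4←n2: walk n2 to n0
  n4←n3: walk n3 to n0
  DF(n0)=∅
  DF(n1)={n2}
  DF(n2)={n3,n4}
  DF(n3)={n4}
  DF(n4)=∅

DF(n3) = ["n4"]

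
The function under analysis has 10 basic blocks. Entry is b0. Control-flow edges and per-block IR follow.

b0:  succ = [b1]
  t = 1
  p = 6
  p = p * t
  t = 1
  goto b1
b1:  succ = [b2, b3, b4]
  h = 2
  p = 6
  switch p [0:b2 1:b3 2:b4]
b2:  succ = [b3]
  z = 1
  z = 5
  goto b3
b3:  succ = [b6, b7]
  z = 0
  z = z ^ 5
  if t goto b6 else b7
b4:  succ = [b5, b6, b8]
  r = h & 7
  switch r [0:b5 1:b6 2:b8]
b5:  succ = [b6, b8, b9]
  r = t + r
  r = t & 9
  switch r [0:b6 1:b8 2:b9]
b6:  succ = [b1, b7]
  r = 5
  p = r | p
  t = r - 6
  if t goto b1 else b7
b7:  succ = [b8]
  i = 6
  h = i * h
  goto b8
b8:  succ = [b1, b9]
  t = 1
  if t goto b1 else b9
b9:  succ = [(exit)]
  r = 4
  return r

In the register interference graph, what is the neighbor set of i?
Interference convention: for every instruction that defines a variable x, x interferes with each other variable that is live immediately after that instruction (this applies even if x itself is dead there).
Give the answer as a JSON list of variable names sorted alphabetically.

def/use:
  b0: def={p,t} ue=∅
  b1: def={h,p} ue=∅
  b2: def={z} ue=∅
  b3: def={z} ue={t}
  b4: def={r} ue={h}
  b5: def={r} ue={r,t}
  b6: def={p,r,t} ue={p}
  b7: def={h,i} ue={h}
  b8: def={t} ue=∅
  b9: def={r} ue=∅

Liveness:
  b0 li=∅ lo={t}
  b1 li={t} lo={h,p,t}
  b2 li={h,p,t} lo={h,p,t}
  b3 li={h,p,t} lo={h,p}
  b4 li={h,p,t} lo={h,p,r,t}
  b5 li={h,p,r,t} lo={h,p}
  b6 li={h,p} lo={h,t}
  b7 li={h} lo=∅
  b8 li=∅ lo={t}
  b9 li=∅ lo=∅

Conflict graph:
  h↔{i,p,r,t,z}
  i↔{h}
  p↔{h,r,t,z}
  r↔{h,p,t}
  t↔{h,p,r,z}
  z↔{h,p,t}

N(i) = ["h"]

Answer: ["h"]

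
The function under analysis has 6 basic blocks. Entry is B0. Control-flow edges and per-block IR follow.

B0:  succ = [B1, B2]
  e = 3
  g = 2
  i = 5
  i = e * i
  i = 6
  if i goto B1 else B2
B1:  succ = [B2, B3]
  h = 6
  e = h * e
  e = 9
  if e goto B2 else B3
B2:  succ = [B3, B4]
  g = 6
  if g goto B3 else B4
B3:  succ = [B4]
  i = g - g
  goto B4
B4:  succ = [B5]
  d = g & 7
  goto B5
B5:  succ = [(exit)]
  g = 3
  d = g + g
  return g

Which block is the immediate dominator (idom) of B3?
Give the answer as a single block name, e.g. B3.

Answer: B0

Derivation:
idom tree: B1←B0 B2←B0 B3←B0 B4←B0 B5←B4
Dom at joins:
  B2: preds {B0,B1}: {B0} ∩ {B0,B1} = {B0}; idom=B0
  B3: preds {B1,B2}: {B0,B1} ∩ {B0,B2} = {B0}; idom=B0
  B4: preds {B2,B3}: {B0,B2} ∩ {B0,B3} = {B0}; idom=B0

idom(B3) = B0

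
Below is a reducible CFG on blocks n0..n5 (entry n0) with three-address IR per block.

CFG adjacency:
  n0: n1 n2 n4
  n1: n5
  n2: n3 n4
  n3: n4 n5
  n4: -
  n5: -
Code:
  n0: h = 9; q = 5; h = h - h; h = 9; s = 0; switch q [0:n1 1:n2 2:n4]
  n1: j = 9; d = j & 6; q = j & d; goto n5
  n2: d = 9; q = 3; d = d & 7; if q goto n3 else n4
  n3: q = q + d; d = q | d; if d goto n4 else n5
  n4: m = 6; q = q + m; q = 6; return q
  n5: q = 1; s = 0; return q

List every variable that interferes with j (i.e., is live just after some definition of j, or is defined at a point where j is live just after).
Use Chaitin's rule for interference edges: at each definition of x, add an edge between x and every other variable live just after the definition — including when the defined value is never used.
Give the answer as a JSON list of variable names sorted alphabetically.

Answer: ["d"]

Working:
def/use:
  n0: {h,q,s} / ∅
  n1: {d,j,q} / ∅
  n2: {d,q} / ∅
  n3: {d,q} / {d,q}
  n4: {m,q} / {q}
  n5: {q,s} / ∅

Backward fixpoint:
  n0: in=∅ out={q}
  n1: in=∅ out=∅
  n2: in=∅ out={d,q}
  n3: in={d,q} out={q}
  n4: in={q} out=∅
  n5: in=∅ out=∅

Conflict graph:
  d — {j,q}
  h — {q}
  j — {d}
  m — {q}
  q — {d,h,m,s}
  s — {q}

N(j) = ["d"]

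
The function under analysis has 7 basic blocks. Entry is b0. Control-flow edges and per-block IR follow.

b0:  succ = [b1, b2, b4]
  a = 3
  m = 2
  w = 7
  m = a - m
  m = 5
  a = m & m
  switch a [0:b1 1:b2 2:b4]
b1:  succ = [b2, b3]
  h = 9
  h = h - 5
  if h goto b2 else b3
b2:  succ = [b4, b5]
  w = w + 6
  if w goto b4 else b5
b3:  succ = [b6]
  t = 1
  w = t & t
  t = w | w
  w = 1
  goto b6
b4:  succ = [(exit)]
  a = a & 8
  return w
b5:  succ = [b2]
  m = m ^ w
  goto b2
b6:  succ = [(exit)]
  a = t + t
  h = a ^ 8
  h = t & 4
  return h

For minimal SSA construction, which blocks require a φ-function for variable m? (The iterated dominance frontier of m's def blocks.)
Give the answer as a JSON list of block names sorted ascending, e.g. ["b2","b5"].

idom tree: b1←b0 b2←b0 b3←b1 b4←b0 b5←b2 b6←b3
Join-block Dom:
  b2: preds {b0,b1,b5}: {b0} ∩ {b0,b1} ∩ {b0,b2,b5} = {b0}; idom=b0
  b4: preds {b0,b2}: {b0} ∩ {b0,b2} = {b0}; idom=b0

Frontier:
  join b2 pred b0: · stop@b0
  join b2 pred b1: b1 stop@b0
  join b2 pred b5: b5→b2 stop@b0
  join b4 pred b0: · stop@b0
  join b4 pred b2: b2 stop@b0
  DF(b0)=∅
  DF(b1)={b2}
  DF(b2)={b2,b4}
  DF(b3)=∅
  DF(b4)=∅
  DF(b5)={b2}
  DF(b6)=∅

φ for m: defs {b0,b5}
  DF⁺ = {b2,b4}

Answer: ["b2", "b4"]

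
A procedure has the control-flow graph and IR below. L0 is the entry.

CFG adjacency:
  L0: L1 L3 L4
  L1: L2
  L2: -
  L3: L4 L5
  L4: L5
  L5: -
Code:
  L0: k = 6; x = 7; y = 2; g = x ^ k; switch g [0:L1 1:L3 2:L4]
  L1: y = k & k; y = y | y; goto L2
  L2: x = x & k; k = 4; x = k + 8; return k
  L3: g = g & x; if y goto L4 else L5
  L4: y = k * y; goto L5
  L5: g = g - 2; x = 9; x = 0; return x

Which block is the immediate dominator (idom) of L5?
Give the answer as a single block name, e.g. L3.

idom tree: L1←L0 L2←L1 L3←L0 L4←L0 L5←L0
Dom at joins:
  L4: preds {L0,L3}: {L0} ∩ {L0,L3} = {L0}; idom=L0
  L5: preds {L3,L4}: {L0,L3} ∩ {L0,L4} = {L0}; idom=L0

idom(L5) = L0

Answer: L0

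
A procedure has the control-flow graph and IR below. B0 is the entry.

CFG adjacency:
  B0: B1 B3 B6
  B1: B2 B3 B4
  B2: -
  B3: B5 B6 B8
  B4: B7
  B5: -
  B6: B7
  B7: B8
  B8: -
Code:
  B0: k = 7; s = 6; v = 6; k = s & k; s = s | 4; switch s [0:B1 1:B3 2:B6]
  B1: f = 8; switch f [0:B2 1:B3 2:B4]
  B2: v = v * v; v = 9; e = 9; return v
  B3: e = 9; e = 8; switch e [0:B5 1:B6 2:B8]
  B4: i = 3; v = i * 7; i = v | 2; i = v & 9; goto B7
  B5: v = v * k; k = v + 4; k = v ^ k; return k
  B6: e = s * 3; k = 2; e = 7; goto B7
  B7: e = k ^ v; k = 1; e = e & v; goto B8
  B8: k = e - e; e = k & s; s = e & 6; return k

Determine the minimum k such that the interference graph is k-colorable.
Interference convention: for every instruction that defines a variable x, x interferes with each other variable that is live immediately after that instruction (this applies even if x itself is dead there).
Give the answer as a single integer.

Answer: 4

Derivation:
def/use:
  B0: def={k,s,v} ue=∅
  B1: def={f} ue=∅
  B2: def={e,v} ue={v}
  B3: def={e} ue=∅
  B4: def={i,v} ue=∅
  B5: def={k,v} ue={k,v}
  B6: def={e,k} ue={s}
  B7: def={e,k} ue={k,v}
  B8: def={e,k,s} ue={e,s}

Liveness:
  B0: in=∅ out={k,s,v}
  B1: in={k,s,v} out={k,s,v}
  B2: in={v} out=∅
  B3: in={k,s,v} out={e,k,s,v}
  B4: in={k,s} out={k,s,v}
  B5: in={k,v} out=∅
  B6: in={s,v} out={k,s,v}
  B7: in={k,s,v} out={e,s}
  B8: in={e,s} out=∅

Interfere edges:
  e: {k,s,v}
  f: {k,s,v}
  i: {k,s,v}
  k: {e,f,i,s,v}
  s: {e,f,i,k,v}
  v: {e,f,i,k,s}

Registers:
  lower bound: {e,k,s,v} mutually conflict ⇒ χ ≥ 4
  assign e→R3 f→R3 i→R3 k→R0 s→R1 v→R2 — no edge inside a register ⇒ χ ≤ 4
  χ = 4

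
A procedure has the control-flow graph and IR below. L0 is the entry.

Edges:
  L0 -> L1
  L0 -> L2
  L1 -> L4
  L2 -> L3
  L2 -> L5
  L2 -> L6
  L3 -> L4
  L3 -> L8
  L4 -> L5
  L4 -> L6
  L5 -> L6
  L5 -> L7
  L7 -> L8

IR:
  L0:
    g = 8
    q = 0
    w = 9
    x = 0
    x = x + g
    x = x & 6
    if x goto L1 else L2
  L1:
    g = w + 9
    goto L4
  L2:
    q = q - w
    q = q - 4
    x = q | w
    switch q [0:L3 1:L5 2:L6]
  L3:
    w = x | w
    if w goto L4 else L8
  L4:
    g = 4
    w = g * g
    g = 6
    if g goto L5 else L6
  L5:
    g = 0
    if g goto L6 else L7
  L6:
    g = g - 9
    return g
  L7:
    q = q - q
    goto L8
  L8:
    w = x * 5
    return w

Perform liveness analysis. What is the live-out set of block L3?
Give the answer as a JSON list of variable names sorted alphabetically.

Answer: ["q", "x"]

Working:
Block summaries:
  L0: def={g,q,w,x} ue=∅
  L1: def={g} ue={w}
  L2: def={q,x} ue={q,w}
  L3: def={w} ue={w,x}
  L4: def={g,w} ue=∅
  L5: def={g} ue=∅
  L6: def={g} ue={g}
  L7: def={q} ue={q}
  L8: def={w} ue={x}

Liveness:
  L0: in=∅ out={g,q,w,x}
  L1: in={q,w,x} out={q,x}
  L2: in={g,q,w} out={g,q,w,x}
  L3: in={q,w,x} out={q,x}
  L4: in={q,x} out={g,q,x}
  L5: in={q,x} out={g,q,x}
  L6: in={g} out=∅
  L7: in={q,x} out={x}
  L8: in={x} out=∅

live-out(L3) = ["q", "x"]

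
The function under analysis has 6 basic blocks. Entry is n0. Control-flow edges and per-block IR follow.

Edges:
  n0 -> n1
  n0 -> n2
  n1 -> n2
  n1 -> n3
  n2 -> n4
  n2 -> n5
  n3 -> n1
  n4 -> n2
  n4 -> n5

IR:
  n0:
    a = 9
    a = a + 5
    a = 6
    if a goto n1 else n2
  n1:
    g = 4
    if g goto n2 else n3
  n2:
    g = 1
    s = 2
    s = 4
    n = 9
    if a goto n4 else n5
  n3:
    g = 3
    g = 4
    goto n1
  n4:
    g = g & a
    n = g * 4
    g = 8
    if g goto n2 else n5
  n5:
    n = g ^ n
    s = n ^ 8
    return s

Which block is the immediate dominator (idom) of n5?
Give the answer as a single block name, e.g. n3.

Answer: n2

Derivation:
idom tree: n1←n0 n2←n0 n3←n1 n4←n2 n5←n2
Dom∩ at merges:
  n1: preds {n0,n3}: {n0} ∩ {n0,n1,n3} = {n0}; idom=n0
  n2: preds {n0,n1,n4}: {n0} ∩ {n0,n1} ∩ {n0,n2,n4} = {n0}; idom=n0
  n5: preds {n2,n4}: {n0,n2} ∩ {n0,n2,n4} = {n0,n2}; idom=n2

idom(n5) = n2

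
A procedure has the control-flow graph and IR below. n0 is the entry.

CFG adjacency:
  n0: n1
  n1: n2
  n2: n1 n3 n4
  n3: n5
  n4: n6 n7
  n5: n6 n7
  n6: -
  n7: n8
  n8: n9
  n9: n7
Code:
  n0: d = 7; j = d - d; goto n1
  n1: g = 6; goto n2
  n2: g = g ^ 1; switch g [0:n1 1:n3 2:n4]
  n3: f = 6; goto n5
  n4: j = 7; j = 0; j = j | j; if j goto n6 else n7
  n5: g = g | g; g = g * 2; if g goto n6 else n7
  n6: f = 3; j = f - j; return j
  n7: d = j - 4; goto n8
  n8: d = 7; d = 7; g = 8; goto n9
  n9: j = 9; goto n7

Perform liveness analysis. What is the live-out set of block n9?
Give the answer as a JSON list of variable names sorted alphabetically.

Answer: ["j"]

Analysis:
Per-block:
  n0: {d,j} / ∅
  n1: {g} / ∅
  n2: {g} / {g}
  n3: {f} / ∅
  n4: {j} / ∅
  n5: {g} / {g}
  n6: {f,j} / {j}
  n7: {d} / {j}
  n8: {d,g} / ∅
  n9: {j} / ∅

Live sets:
  n0: in=∅ out={j}
  n1: in={j} out={g,j}
  n2: in={g,j} out={g,j}
  n3: in={g,j} out={g,j}
  n4: in=∅ out={j}
  n5: in={g,j} out={j}
  n6: in={j} out=∅
  n7: in={j} out=∅
  n8: in=∅ out=∅
  n9: in=∅ out={j}

live-out(n9) = ["j"]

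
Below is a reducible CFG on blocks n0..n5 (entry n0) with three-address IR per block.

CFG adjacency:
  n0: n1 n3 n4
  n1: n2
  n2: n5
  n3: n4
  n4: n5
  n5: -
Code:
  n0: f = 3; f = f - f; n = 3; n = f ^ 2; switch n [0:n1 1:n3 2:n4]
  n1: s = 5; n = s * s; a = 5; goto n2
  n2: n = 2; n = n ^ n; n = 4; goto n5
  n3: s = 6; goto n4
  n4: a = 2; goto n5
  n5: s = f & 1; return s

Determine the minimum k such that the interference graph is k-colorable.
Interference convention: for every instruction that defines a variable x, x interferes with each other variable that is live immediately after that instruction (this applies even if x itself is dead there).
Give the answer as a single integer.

Answer: 2

Working:
Block summaries:
  n0: def={f,n} ue=∅
  n1: def={a,n,s} ue=∅
  n2: def={n} ue=∅
  n3: def={s} ue=∅
  n4: def={a} ue=∅
  n5: def={s} ue={f}

Liveness:
  n0: in=∅ out={f}
  n1: in={f} out={f}
  n2: in={f} out={f}
  n3: in={f} out={f}
  n4: in={f} out={f}
  n5: in={f} out=∅

Interfere edges:
  a — {f}
  f — {a,n,s}
  n — {f}
  s — {f}

Registers:
  lower bound: {a,f} mutually conflict ⇒ χ ≥ 2
  2-colouring: c0={f}  c1={a,n,s}
  χ = 2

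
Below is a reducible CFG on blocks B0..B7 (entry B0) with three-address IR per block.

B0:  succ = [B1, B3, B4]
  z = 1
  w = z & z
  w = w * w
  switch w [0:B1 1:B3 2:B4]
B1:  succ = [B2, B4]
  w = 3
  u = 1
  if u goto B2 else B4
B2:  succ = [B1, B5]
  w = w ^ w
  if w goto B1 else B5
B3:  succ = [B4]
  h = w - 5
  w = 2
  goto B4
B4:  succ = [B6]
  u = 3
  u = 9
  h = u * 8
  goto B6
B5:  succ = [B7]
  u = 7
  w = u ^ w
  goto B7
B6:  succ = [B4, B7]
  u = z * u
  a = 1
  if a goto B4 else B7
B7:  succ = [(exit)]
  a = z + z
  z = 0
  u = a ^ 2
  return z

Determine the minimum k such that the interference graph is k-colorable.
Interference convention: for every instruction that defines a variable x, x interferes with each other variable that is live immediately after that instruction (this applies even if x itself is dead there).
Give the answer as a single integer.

Answer: 3

Working:
Per-block:
  B0: {w,z} / ∅
  B1: {u,w} / ∅
  B2: {w} / {w}
  B3: {h,w} / {w}
  B4: {h,u} / ∅
  B5: {u,w} / {w}
  B6: {a,u} / {u,z}
  B7: {a,u,z} / {z}

Live sets:
  B0 li=∅ lo={w,z}
  B1 li={z} lo={w,z}
  B2 li={w,z} lo={w,z}
  B3 li={w,z} lo={z}
  B4 li={z} lo={u,z}
  B5 li={w,z} lo={z}
  B6 li={u,z} lo={z}
  B7 li={z} lo=∅

Interference:
  a — {z}
  h — {u,z}
  u — {h,w,z}
  w — {u,z}
  z — {a,h,u,w}

Colouring:
  clique {h,u,z} ⇒ need ≥ 3
  assign a→R1 h→R2 u→R1 w→R2 z→R0 — no edge inside a register ⇒ χ ≤ 3
  χ = 3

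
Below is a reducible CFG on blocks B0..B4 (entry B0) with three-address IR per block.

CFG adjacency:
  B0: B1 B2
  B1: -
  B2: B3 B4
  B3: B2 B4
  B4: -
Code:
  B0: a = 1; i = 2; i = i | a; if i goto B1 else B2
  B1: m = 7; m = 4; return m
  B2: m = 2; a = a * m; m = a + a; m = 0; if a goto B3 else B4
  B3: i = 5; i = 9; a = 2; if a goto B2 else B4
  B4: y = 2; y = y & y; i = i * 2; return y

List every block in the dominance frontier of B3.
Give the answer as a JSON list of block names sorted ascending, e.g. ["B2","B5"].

Answer: ["B2", "B4"]

Analysis:
idom tree: B1←B0 B2←B0 B3←B2 B4←B2
Dom at joins:
  B2: preds {B0,B3}: {B0} ∩ {B0,B2,B3} = {B0}; idom=B0
  B4: preds {B2,B3}: {B0,B2} ∩ {B0,B2,B3} = {B0,B2}; idom=B2

DF walk-up:
  join B2 pred B0: · stop@B0
  join B2 pred B3: B3→B2 stop@B0
  join B4 pred B2: · stop@B2
  join B4 pred B3: B3 stop@B2
  B0: DF=∅
  B1: DF=∅
  B2: DF={B2}
  B3: DF={B2,B4}
  B4: DF=∅

DF(B3) = ["B2", "B4"]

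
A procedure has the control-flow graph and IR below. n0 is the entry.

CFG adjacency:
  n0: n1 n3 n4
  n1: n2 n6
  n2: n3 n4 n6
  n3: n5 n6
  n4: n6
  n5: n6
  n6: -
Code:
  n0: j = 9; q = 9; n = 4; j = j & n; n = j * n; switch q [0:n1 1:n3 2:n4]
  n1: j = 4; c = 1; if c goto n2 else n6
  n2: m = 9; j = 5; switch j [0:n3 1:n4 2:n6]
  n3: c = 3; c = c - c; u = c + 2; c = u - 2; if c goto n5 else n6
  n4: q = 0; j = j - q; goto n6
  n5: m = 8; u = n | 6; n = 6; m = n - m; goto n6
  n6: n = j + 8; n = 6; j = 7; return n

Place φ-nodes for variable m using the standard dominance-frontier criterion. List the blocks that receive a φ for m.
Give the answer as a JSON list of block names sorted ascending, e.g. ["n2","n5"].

Answer: ["n3", "n4", "n6"]

Working:
idom tree: n1←n0 n2←n1 n3←n0 n4←n0 n5←n3 n6←n0
Dom∩ at merges:
  n3: preds {n0,n2}: {n0} ∩ {n0,n1,n2} = {n0}; idom=n0
  n4: preds {n0,n2}: {n0} ∩ {n0,n1,n2} = {n0}; idom=n0
  n6: preds {n1,n2,n3,n4,n5}: {n0,n1} ∩ {n0,n1,n2} ∩ {n0,n3} ∩ {n0,n4} ∩ {n0,n3,n5} = {n0}; idom=n0

DF derivation:
  n3←n0: walk · to n0
  n3←n2: walk n2→n1 to n0
  n4←n0: walk · to n0
  n4←n2: walk n2→n1 to n0
  n6←n1: walk n1 to n0
  n6←n2: walk n2→n1 to n0
  n6←n3: walk n3 to n0
  n6←n4: walk n4 to n0
  n6←n5: walk n5→n3 to n0
  n0: DF=∅
  n1: DF={n3,n4,n6}
  n2: DF={n3,n4,n6}
  n3: DF={n6}
  n4: DF={n6}
  n5: DF={n6}
  n6: DF=∅

φ for m: defs {n2,n5}
  DF⁺ = {n3,n4,n6}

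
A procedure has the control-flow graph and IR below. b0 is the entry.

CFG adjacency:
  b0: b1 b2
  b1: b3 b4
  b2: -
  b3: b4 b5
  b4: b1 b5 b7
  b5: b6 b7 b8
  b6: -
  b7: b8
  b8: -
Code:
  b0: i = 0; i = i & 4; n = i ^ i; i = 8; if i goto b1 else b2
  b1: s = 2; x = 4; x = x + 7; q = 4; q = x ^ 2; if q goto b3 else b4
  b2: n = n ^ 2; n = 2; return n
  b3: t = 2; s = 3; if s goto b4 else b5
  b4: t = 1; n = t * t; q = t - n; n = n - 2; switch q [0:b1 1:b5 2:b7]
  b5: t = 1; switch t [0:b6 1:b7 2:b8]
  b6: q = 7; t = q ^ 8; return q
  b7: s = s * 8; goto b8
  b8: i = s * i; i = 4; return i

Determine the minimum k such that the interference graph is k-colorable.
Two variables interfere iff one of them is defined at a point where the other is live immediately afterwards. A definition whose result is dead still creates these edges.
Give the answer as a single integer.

def/use:
  b0 def {i,n} use ∅
  b1 def {q,s,x} use ∅
  b2 def {n} use {n}
  b3 def {s,t} use ∅
  b4 def {n,q,t} use ∅
  b5 def {t} use ∅
  b6 def {q,t} use ∅
  b7 def {s} use {s}
  b8 def {i} use {i,s}

Live sets:
  b0 li=∅ lo={i,n}
  b1 li={i} lo={i,s}
  b2 li={n} lo=∅
  b3 li={i} lo={i,s}
  b4 li={i,s} lo={i,s}
  b5 li={i,s} lo={i,s}
  b6 li=∅ lo=∅
  b7 li={i,s} lo={i,s}
  b8 li={i,s} lo=∅

Conflict graph:
  i: {n,q,s,t,x}
  n: {i,q,s,t}
  q: {i,n,s,t,x}
  s: {i,n,q,t,x}
  t: {i,n,q,s}
  x: {i,q,s}

Chromatic number:
  {i,n,q,s,t} pairwise interfere (5-clique) ⇒ χ ≥ 5
  5-colouring: c0={i}  c1={q}  c2={s}  c3={n,x}  c4={t}
  χ = 5

Answer: 5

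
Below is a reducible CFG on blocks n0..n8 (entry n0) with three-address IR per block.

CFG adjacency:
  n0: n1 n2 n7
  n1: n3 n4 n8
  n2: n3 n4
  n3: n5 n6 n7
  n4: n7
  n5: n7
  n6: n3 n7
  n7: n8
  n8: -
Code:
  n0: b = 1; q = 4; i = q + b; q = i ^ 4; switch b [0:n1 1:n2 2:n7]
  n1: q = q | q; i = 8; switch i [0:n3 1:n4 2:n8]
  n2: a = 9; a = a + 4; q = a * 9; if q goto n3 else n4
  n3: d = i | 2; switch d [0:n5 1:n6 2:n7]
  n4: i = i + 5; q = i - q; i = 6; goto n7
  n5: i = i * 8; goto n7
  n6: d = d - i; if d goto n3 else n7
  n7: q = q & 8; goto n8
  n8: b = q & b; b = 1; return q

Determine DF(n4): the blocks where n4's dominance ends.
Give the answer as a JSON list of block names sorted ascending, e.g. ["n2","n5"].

Answer: ["n7"]

Analysis:
idom tree: n1←n0 n2←n0 n3←n0 n4←n0 n5←n3 n6←n3 n7←n0 n8←n0
Join-block Dom:
  n3: preds {n1,n2,n6}: {n0,n1} ∩ {n0,n2} ∩ {n0,n3,n6} = {n0}; idom=n0
  n4: preds {n1,n2}: {n0,n1} ∩ {n0,n2} = {n0}; idom=n0
  n7: preds {n0,n3,n4,n5,n6}: {n0} ∩ {n0,n3} ∩ {n0,n4} ∩ {n0,n3,n5} ∩ {n0,n3,n6} = {n0}; idom=n0
  n8: preds {n1,n7}: {n0,n1} ∩ {n0,n7} = {n0}; idom=n0

DF walk-up:
  join n3 pred n1: n1 stop@n0
  join n3 pred n2: n2 stop@n0
  join n3 pred n6: n6→n3 stop@n0
  join n4 pred n1: n1 stop@n0
  join n4 pred n2: n2 stop@n0
  join n7 pred n0: · stop@n0
  join n7 pred n3: n3 stop@n0
  join n7 pred n4: n4 stop@n0
  join n7 pred n5: n5→n3 stop@n0
  join n7 pred n6: n6→n3 stop@n0
  join n8 pred n1: n1 stop@n0
  join n8 pred n7: n7 stop@n0
  DF(n0)=∅
  DF(n1)={n3,n4,n8}
  DF(n2)={n3,n4}
  DF(n3)={n3,n7}
  DF(n4)={n7}
  DF(n5)={n7}
  DF(n6)={n3,n7}
  DF(n7)={n8}
  DF(n8)=∅

DF(n4) = ["n7"]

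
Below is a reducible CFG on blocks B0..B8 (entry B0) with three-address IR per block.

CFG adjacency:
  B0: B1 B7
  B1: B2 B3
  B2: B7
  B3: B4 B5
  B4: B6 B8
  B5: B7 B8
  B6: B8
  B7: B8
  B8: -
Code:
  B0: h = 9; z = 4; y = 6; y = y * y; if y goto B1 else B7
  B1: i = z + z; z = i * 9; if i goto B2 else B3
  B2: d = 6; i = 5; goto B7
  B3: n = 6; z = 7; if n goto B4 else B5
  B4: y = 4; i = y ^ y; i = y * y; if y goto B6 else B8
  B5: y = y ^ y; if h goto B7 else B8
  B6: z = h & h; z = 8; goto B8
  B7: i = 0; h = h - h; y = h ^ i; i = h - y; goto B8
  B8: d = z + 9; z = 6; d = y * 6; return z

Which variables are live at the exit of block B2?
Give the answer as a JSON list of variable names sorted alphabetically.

def/use:
  B0: {h,y,z} / ∅
  B1: {i,z} / {z}
  B2: {d,i} / ∅
  B3: {n,z} / ∅
  B4: {i,y} / ∅
  B5: {y} / {h,y}
  B6: {z} / {h}
  B7: {h,i,y} / {h}
  B8: {d,z} / {y,z}

Live sets:
  B0: in=∅ out={h,y,z}
  B1: in={h,y,z} out={h,y,z}
  B2: in={h,z} out={h,z}
  B3: in={h,y} out={h,y,z}
  B4: in={h,z} out={h,y,z}
  B5: in={h,y,z} out={h,y,z}
  B6: in={h,y} out={y,z}
  B7: in={h,z} out={y,z}
  B8: in={y,z} out=∅

live-out(B2) = ["h", "z"]

Answer: ["h", "z"]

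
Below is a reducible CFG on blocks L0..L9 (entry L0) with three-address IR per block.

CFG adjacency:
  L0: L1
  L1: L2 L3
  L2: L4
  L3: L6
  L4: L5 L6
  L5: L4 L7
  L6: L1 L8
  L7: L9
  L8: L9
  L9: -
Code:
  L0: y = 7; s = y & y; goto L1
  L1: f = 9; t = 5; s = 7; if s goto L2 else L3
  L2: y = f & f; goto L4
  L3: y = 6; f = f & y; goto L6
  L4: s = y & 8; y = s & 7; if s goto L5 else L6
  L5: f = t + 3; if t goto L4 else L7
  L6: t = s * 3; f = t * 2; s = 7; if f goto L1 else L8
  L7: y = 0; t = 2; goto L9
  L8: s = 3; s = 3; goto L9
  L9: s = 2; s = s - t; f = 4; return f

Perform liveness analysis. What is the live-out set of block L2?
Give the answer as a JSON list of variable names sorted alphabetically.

Answer: ["t", "y"]

Working:
Block summaries:
  L0: {s,y} / ∅
  L1: {f,s,t} / ∅
  L2: {y} / {f}
  L3: {f,y} / {f}
  L4: {s,y} / {y}
  L5: {f} / {t}
  L6: {f,s,t} / {s}
  L7: {t,y} / ∅
  L8: {s} / ∅
  L9: {f,s} / {t}

Liveness:
  live L0: ∅→∅
  live L1: ∅→{f,s,t}
  live L2: {f,t}→{t,y}
  live L3: {f,s}→{s}
  live L4: {t,y}→{s,t,y}
  live L5: {t,y}→{t,y}
  live L6: {s}→{t}
  live L7: ∅→{t}
  live L8: {t}→{t}
  live L9: {t}→∅

live-out(L2) = ["t", "y"]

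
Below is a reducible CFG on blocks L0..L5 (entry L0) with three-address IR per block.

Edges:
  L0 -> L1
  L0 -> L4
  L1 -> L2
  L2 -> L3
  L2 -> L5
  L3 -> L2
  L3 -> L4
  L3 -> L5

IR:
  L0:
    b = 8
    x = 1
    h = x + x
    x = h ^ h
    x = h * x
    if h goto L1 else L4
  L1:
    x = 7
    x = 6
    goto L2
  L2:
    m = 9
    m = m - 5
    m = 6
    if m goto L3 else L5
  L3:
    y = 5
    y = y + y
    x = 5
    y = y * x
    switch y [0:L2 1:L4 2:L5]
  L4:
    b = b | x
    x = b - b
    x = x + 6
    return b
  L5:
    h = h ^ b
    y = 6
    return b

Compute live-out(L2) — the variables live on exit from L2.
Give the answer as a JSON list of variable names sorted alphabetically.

Answer: ["b", "h"]

Derivation:
def/use:
  L0: def={b,h,x} ue=∅
  L1: def={x} ue=∅
  L2: def={m} ue=∅
  L3: def={x,y} ue=∅
  L4: def={b,x} ue={b,x}
  L5: def={h,y} ue={b,h}

Live sets:
  L0 li=∅ lo={b,h,x}
  L1 li={b,h} lo={b,h}
  L2 li={b,h} lo={b,h}
  L3 li={b,h} lo={b,h,x}
  L4 li={b,x} lo=∅
  L5 li={b,h} lo=∅

live-out(L2) = ["b", "h"]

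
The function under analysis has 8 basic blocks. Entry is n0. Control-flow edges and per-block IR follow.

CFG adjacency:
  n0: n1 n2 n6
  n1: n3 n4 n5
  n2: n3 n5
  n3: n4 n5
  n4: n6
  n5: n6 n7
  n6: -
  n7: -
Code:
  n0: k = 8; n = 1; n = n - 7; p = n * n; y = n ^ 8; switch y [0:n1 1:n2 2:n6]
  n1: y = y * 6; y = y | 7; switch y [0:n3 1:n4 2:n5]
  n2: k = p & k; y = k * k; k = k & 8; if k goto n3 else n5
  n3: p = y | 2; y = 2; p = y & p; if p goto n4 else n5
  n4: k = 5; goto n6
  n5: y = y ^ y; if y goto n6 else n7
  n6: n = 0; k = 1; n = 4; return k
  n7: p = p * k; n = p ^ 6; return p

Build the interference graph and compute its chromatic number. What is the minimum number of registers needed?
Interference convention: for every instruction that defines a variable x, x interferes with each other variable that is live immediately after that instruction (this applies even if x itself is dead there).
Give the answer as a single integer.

Answer: 3

Analysis:
Block summaries:
  n0: {k,n,p,y} / ∅
  n1: {y} / {y}
  n2: {k,y} / {k,p}
  n3: {p,y} / {y}
  n4: {k} / ∅
  n5: {y} / {y}
  n6: {k,n} / ∅
  n7: {n,p} / {k,p}

Liveness:
  n0: in=∅ out={k,p,y}
  n1: in={k,p,y} out={k,p,y}
  n2: in={k,p} out={k,p,y}
  n3: in={k,y} out={k,p,y}
  n4: in=∅ out=∅
  n5: in={k,p,y} out={k,p}
  n6: in=∅ out=∅
  n7: in={k,p} out=∅

Conflict graph:
  k: {n,p,y}
  n: {k,p}
  p: {k,n,y}
  y: {k,p}

Colouring:
  clique {k,n,p} ⇒ need ≥ 3
  assign k→c0 n→c2 p→c1 y→c2 — no edge inside a register ⇒ χ ≤ 3
  χ = 3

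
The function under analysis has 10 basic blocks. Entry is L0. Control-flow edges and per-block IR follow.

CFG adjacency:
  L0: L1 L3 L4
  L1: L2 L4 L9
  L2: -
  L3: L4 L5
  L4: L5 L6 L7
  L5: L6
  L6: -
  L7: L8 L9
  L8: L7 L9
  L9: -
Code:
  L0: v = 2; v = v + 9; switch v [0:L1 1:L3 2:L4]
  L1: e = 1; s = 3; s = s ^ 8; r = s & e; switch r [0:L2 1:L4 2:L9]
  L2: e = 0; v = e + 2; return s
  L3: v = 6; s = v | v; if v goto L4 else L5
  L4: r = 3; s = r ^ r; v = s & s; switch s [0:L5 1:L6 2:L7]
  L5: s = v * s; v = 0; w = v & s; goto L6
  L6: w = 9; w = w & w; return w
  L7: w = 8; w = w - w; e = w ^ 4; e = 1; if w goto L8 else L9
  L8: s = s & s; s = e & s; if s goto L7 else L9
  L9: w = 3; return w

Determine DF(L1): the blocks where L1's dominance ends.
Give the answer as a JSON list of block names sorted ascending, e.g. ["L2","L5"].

Answer: ["L4", "L9"]

Working:
idom tree: L1←L0 L2←L1 L3←L0 L4←L0 L5←L0 L6←L0 L7←L4 L8←L7 L9←L0
Dom at joins:
  L4: preds {L0,L1,L3}: {L0} ∩ {L0,L1} ∩ {L0,L3} = {L0}; idom=L0
  L5: preds {L3,L4}: {L0,L3} ∩ {L0,L4} = {L0}; idom=L0
  L6: preds {L4,L5}: {L0,L4} ∩ {L0,L5} = {L0}; idom=L0
  L7: preds {L4,L8}: {L0,L4} ∩ {L0,L4,L7,L8} = {L0,L4}; idom=L4
  L9: preds {L1,L7,L8}: {L0,L1} ∩ {L0,L4,L7} ∩ {L0,L4,L7,L8} = {L0}; idom=L0

Frontier:
  L4←L0: walk · to L0
  L4←L1: walk L1 to L0
  L4←L3: walk L3 to L0
  L5←L3: walk L3 to L0
  L5←L4: walk L4 to L0
  L6←L4: walk L4 to L0
  L6←L5: walk L5 to L0
  L7←L4: walk · to L4
  L7←L8: walk L8→L7 to L4
  L9←L1: walk L1 to L0
  L9←L7: walk L7→L4 to L0
  L9←L8: walk L8→L7→L4 to L0
  L0: DF=∅
  L1: DF={L4,L9}
  L2: DF=∅
  L3: DF={L4,L5}
  L4: DF={L5,L6,L9}
  L5: DF={L6}
  L6: DF=∅
  L7: DF={L7,L9}
  L8: DF={L7,L9}
  L9: DF=∅

DF(L1) = ["L4", "L9"]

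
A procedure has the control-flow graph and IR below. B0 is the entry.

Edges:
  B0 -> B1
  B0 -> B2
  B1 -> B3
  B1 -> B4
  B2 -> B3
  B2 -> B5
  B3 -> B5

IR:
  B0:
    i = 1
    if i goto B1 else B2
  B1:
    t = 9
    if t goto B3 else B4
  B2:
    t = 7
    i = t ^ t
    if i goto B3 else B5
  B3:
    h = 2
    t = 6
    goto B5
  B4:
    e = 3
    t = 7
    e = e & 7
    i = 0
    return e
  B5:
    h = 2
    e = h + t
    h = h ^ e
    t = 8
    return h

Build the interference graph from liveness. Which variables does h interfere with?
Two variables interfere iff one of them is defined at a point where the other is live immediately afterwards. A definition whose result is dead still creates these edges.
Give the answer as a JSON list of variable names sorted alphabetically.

Per-block:
  B0: {i} / ∅
  B1: {t} / ∅
  B2: {i,t} / ∅
  B3: {h,t} / ∅
  B4: {e,i,t} / ∅
  B5: {e,h,t} / {t}

Live sets:
  B0 li=∅ lo=∅
  B1 li=∅ lo=∅
  B2 li=∅ lo={t}
  B3 li=∅ lo={t}
  B4 li=∅ lo=∅
  B5 li={t} lo=∅

Interfere edges:
  e: {h,i,t}
  h: {e,t}
  i: {e,t}
  t: {e,h,i}

N(h) = ["e", "t"]

Answer: ["e", "t"]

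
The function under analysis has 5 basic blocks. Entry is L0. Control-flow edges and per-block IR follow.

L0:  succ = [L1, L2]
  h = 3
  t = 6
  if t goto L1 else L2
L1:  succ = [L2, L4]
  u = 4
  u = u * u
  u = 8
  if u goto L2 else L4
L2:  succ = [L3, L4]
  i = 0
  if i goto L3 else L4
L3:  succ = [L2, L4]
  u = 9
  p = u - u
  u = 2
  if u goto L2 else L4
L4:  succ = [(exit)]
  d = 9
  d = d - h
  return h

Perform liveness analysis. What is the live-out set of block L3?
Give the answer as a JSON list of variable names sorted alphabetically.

Answer: ["h"]

Analysis:
Per-block:
  L0 def {h,t} use ∅
  L1 def {u} use ∅
  L2 def {i} use ∅
  L3 def {p,u} use ∅
  L4 def {d} use {h}

Live sets:
  live L0: ∅→{h}
  live L1: {h}→{h}
  live L2: {h}→{h}
  live L3: {h}→{h}
  live L4: {h}→∅

live-out(L3) = ["h"]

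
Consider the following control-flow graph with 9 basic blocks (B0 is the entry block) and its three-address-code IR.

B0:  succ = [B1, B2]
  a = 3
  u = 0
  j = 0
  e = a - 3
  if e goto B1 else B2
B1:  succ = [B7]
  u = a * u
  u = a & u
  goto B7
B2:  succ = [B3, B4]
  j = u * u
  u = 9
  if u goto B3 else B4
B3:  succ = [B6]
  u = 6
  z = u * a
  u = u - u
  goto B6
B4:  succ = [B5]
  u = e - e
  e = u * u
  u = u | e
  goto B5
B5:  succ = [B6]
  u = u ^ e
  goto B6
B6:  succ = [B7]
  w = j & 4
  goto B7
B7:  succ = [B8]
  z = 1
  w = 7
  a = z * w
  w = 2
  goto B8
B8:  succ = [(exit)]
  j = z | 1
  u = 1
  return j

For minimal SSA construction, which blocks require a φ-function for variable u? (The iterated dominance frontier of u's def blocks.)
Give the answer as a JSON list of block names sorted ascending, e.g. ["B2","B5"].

idom tree: B1←B0 B2←B0 B3←B2 B4←B2 B5←B4 B6←B2 B7←B0 B8←B7
Join-block Dom:
  B6: preds {B3,B5}: {B0,B2,B3} ∩ {B0,B2,B4,B5} = {B0,B2}; idom=B2
  B7: preds {B1,B6}: {B0,B1} ∩ {B0,B2,B6} = {B0}; idom=B0

Frontier:
  B6←B3: walk B3 to B2
  B6←B5: walk B5→B4 to B2
  B7←B1: walk B1 to B0
  B7←B6: walk B6→B2 to B0
  B0 → ∅
  B1 → {B7}
  B2 → {B7}
  B3 → {B6}
  B4 → {B6}
  B5 → {B6}
  B6 → {B7}
  B7 → ∅
  B8 → ∅

φ for u: defs {B0,B1,B2,B3,B4,B5,B8}
  DF⁺ = {B6,B7}

Answer: ["B6", "B7"]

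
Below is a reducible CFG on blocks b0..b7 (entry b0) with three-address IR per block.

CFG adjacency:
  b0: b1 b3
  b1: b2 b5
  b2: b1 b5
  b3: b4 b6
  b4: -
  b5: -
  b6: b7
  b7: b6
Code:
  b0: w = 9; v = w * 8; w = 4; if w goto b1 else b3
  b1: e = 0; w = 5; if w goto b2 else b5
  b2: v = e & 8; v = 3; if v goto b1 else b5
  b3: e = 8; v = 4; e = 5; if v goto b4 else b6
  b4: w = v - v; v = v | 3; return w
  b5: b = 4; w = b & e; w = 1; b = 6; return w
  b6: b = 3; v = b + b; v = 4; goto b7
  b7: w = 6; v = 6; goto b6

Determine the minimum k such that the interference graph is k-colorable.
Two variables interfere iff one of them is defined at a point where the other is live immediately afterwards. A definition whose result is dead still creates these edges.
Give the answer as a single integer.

Per-block:
  b0: def={v,w} ue=∅
  b1: def={e,w} ue=∅
  b2: def={v} ue={e}
  b3: def={e,v} ue=∅
  b4: def={v,w} ue={v}
  b5: def={b,w} ue={e}
  b6: def={b,v} ue=∅
  b7: def={v,w} ue=∅

Live sets:
  b0: in=∅ out=∅
  b1: in=∅ out={e}
  b2: in={e} out={e}
  b3: in=∅ out={v}
  b4: in={v} out=∅
  b5: in={e} out=∅
  b6: in=∅ out=∅
  b7: in=∅ out=∅

Conflict graph:
  b — {e,w}
  e — {b,v,w}
  v — {e,w}
  w — {b,e,v}

Colouring:
  lower bound: {b,e,w} mutually conflict ⇒ χ ≥ 3
  assign b→R2 e→R0 v→R2 w→R1 — no edge inside a register ⇒ χ ≤ 3
  χ = 3

Answer: 3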